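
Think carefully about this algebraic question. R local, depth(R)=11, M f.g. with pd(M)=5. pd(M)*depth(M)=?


pd+depth=11
depth=11-5=6
pd*depth=5*6=30


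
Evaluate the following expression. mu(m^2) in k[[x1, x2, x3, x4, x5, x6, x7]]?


C(n+d-1,d)=C(8,2)=28


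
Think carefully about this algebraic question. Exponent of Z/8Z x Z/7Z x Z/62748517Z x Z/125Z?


Exponent = lcm of the cyclic orders; pairwise coprime => product.
2^3*7^1*13^7*5^3=8*7*62748517*125=439239619000


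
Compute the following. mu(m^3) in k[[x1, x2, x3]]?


C(n+d-1,d)=C(5,3)=10


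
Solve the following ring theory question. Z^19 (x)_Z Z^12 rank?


rank(M(x)N) = rank(M)*rank(N)
19*12 = 228


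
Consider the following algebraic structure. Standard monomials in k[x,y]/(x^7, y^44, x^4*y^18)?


k[x,y]/I, I = (x^7, y^44, x^4*y^18)
Rect: 7x44=308. Corner: (7-4)x(44-18)=78.
dim = 308-78 = 230


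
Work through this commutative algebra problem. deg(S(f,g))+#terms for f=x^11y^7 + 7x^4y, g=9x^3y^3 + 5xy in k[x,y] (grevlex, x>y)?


LT(f)=x^11y^7, LT(g)=9x^3y^3
lcm(LM)=x^11y^7
S(f,g) (scaled by 9 to clear denominators) = 9*f - x^8y^4*g = -5x^9y^5 + 63x^4y
2 terms, deg 14.
14+2=16


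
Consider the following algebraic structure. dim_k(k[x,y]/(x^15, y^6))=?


Basis: x^i*y^j, i<15, j<6
15*6=90


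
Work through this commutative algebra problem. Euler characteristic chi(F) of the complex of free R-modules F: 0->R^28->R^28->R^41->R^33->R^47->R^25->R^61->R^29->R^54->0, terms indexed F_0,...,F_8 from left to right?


chi = sum (-1)^i * rank:
(-1)^0*28=28
(-1)^1*28=-28
(-1)^2*41=41
(-1)^3*33=-33
(-1)^4*47=47
(-1)^5*25=-25
(-1)^6*61=61
(-1)^7*29=-29
(-1)^8*54=54
chi=116


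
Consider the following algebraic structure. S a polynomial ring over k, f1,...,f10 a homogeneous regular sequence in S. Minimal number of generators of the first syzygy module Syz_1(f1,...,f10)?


Regular sequence => Koszul complex is the minimal free resolution.
Syz_1 minimally generated by Koszul relations f_i*e_j - f_j*e_i (i<j): mu(Syz_1) = beta_2 = C(m,2) = m(m-1)/2
m=10
10*9/2 = 45


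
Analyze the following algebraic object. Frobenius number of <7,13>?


gcd(7,13)=1 => F=ab-a-b=7*13-7-13=91-20=71


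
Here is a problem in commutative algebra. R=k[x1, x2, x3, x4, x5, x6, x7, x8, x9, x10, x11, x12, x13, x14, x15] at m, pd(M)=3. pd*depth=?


pd+depth=15
depth=15-3=12
pd*depth=3*12=36


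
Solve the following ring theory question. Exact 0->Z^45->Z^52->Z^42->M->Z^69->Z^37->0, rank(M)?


Alt sum=0:
(-1)^0*45 + (-1)^1*52 + (-1)^2*42 + (-1)^3*? + (-1)^4*69 + (-1)^5*37=0
rank(M)=67


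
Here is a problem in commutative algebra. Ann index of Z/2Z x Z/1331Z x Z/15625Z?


Exponent = lcm of the cyclic orders; pairwise coprime => product.
2^1*11^3*5^6=2*1331*15625=41593750


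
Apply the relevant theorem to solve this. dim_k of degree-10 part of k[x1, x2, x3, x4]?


C(d+n-1,n-1)=C(13,3)=286


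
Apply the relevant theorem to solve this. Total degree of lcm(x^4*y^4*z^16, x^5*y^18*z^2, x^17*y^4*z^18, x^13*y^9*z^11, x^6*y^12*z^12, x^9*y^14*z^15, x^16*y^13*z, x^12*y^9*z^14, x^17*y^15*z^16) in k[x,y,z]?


lcm = componentwise max:
x: max(4,5,17,13,6,9,16,12,17)=17
y: max(4,18,4,9,12,14,13,9,15)=18
z: max(16,2,18,11,12,15,1,14,16)=18
Total=17+18+18=53


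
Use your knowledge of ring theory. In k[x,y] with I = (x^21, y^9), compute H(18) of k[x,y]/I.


k[x,y], I = (x^21, y^9), d = 18
Need i < 21 and d-i < 9.
Range: 10 <= i <= 18.
H(18) = 9


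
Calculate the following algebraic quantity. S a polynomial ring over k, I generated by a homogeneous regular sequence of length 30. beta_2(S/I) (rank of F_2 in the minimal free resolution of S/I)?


Regular sequence => Koszul complex is the minimal free resolution.
Syz_1 minimally generated by Koszul relations f_i*e_j - f_j*e_i (i<j): mu(Syz_1) = beta_2 = C(m,2) = m(m-1)/2
m=30
30*29/2 = 435


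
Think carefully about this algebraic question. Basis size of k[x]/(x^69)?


Basis: 1,x,...,x^68
dim=69


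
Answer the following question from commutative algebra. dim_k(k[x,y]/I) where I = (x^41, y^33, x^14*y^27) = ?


k[x,y]/I, I = (x^41, y^33, x^14*y^27)
Rect: 41x33=1353. Corner: (41-14)x(33-27)=162.
dim = 1353-162 = 1191


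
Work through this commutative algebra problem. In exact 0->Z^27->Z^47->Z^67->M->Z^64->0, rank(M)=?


Alt sum=0:
(-1)^0*27 + (-1)^1*47 + (-1)^2*67 + (-1)^3*? + (-1)^4*64=0
rank(M)=111


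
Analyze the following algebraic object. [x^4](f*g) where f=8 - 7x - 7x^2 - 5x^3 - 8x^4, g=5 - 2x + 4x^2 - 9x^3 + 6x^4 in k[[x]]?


[x^4] = sum a_i*b_j, i+j=4
  8*6=48
  -7*-9=63
  -7*4=-28
  -5*-2=10
  -8*5=-40
Sum=53


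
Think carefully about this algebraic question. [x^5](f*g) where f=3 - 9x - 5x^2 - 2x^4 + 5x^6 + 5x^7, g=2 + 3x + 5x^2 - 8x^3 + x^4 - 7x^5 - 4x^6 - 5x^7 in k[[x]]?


[x^5] = sum a_i*b_j, i+j=5
  3*-7=-21
  -9*1=-9
  -5*-8=40
  -2*3=-6
Sum=4


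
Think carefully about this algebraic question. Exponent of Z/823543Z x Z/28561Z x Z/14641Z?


Exponent = lcm of the cyclic orders; pairwise coprime => product.
7^7*13^4*11^4=823543*28561*14641=344374059372343


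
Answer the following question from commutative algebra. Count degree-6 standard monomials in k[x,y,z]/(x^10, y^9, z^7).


Need i<10, j<9, k<7 with i+j+k=6.
For each i, j ranges over max(0,6-i-6)..min(8,6-i):
  i=0: j in [0,6] -> 7
  i=1: j in [0,5] -> 6
  i=2: j in [0,4] -> 5
  i=3: j in [0,3] -> 4
  i=4: j in [0,2] -> 3
  i=5: j in [0,1] -> 2
  i=6: j in [0,0] -> 1
H(6) = 7+6+5+4+3+2+1 = 28


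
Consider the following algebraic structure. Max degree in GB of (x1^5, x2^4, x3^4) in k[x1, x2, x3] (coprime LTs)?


Pure powers, coprime LTs => already GB.
Degrees: 5, 4, 4
Max=5


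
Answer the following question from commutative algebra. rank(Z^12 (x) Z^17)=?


rank(M(x)N) = rank(M)*rank(N)
12*17 = 204


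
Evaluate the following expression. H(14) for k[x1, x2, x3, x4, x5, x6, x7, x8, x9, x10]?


C(d+n-1,n-1)=C(23,9)=817190


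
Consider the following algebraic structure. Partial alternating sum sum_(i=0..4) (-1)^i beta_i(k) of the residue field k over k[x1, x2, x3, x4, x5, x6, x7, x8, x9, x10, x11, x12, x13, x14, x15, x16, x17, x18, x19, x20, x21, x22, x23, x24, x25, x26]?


Koszul resolution: beta_i(k)=C(n,i), n=26
sum_(i=0..p) (-1)^i C(n,i) = (-1)^p C(n-1,p)
(-1)^4*C(25,4) = (-1)^4*12650 = 12650


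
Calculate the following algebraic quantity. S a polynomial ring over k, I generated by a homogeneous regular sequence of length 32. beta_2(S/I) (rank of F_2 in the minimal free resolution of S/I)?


Regular sequence => Koszul complex is the minimal free resolution.
Syz_1 minimally generated by Koszul relations f_i*e_j - f_j*e_i (i<j): mu(Syz_1) = beta_2 = C(m,2) = m(m-1)/2
m=32
32*31/2 = 496


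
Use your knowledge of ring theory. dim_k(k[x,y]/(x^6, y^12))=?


Basis: x^i*y^j, i<6, j<12
6*12=72


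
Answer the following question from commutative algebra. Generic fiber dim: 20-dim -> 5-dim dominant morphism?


dim(fiber)=dim(X)-dim(Y)=20-5=15


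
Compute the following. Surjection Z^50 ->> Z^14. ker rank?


rank(ker) = 50-14 = 36


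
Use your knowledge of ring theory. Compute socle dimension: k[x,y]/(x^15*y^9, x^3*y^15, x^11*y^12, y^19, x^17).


Socle = ann(m) = span of standard monomials u with x*u, y*u in I (staircase corners).
Minimal generators: x^17, x^15*y^9, x^11*y^12, x^3*y^15, y^19
Corners: x^2y^18, x^10y^14, x^14y^11, x^16y^8
Socle dim=4


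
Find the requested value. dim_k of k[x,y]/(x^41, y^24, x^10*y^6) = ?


k[x,y]/I, I = (x^41, y^24, x^10*y^6)
Rect: 41x24=984. Corner: (41-10)x(24-6)=558.
dim = 984-558 = 426


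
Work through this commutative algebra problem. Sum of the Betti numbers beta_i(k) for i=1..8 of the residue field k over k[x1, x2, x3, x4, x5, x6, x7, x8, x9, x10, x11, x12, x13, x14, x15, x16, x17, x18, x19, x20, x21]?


Koszul resolution: beta_i(k)=C(n,i), n=21
C(21,1)=21, C(21,2)=210, C(21,3)=1330, C(21,4)=5985, C(21,5)=20349, C(21,6)=54264, C(21,7)=116280, C(21,8)=203490
Sum=401929


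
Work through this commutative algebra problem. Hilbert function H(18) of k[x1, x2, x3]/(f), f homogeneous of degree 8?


C(20,2)-C(12,2)=190-66=124


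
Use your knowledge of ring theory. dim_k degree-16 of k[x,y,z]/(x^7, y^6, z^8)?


Need i<7, j<6, k<8 with i+j+k=16.
For each i, j ranges over max(0,16-i-7)..min(5,16-i):
  i=0: j in [9,5] -> 0
  i=1: j in [8,5] -> 0
  i=2: j in [7,5] -> 0
  i=3: j in [6,5] -> 0
  i=4: j in [5,5] -> 1
  i=5: j in [4,5] -> 2
  i=6: j in [3,5] -> 3
H(16) = 0+0+0+0+1+2+3 = 6


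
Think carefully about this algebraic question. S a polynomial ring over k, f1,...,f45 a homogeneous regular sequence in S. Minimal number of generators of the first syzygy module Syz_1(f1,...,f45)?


Regular sequence => Koszul complex is the minimal free resolution.
Syz_1 minimally generated by Koszul relations f_i*e_j - f_j*e_i (i<j): mu(Syz_1) = beta_2 = C(m,2) = m(m-1)/2
m=45
45*44/2 = 990


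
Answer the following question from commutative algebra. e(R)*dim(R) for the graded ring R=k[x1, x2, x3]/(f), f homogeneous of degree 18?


e(R)=deg(f)=18, dim(R)=3-1=2
e*dim=18*2=36


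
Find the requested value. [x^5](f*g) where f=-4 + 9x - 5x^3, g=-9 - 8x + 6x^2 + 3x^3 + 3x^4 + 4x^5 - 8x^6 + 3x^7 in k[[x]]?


[x^5] = sum a_i*b_j, i+j=5
  -4*4=-16
  9*3=27
  -5*6=-30
Sum=-19


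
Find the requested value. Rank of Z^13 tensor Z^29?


rank(M(x)N) = rank(M)*rank(N)
13*29 = 377


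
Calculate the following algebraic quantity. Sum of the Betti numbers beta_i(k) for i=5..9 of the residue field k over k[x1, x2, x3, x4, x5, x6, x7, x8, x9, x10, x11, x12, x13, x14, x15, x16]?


Koszul resolution: beta_i(k)=C(n,i), n=16
C(16,5)=4368, C(16,6)=8008, C(16,7)=11440, C(16,8)=12870, C(16,9)=11440
Sum=48126


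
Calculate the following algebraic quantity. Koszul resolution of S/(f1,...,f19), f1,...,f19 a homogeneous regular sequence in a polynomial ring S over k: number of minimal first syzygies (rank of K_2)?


Regular sequence => Koszul complex is the minimal free resolution.
Syz_1 minimally generated by Koszul relations f_i*e_j - f_j*e_i (i<j): mu(Syz_1) = beta_2 = C(m,2) = m(m-1)/2
m=19
19*18/2 = 171


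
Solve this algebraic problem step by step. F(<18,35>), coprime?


gcd(18,35)=1 => F=ab-a-b=18*35-18-35=630-53=577


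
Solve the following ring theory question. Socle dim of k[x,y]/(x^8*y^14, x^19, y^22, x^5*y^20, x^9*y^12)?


Socle = ann(m) = span of standard monomials u with x*u, y*u in I (staircase corners).
Minimal generators: x^19, x^9*y^12, x^8*y^14, x^5*y^20, y^22
Corners: x^4y^21, x^7y^19, x^8y^13, x^18y^11
Socle dim=4


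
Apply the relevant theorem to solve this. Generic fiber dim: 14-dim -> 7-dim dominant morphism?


dim(fiber)=dim(X)-dim(Y)=14-7=7


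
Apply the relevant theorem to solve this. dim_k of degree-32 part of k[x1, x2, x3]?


C(d+n-1,n-1)=C(34,2)=561


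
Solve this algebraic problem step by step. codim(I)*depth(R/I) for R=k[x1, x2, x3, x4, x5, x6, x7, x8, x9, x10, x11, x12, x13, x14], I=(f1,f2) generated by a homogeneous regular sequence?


codim=2, depth=dim(R/I)=14-2=12
Product=2*12=24


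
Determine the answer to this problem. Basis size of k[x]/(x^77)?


Basis: 1,x,...,x^76
dim=77


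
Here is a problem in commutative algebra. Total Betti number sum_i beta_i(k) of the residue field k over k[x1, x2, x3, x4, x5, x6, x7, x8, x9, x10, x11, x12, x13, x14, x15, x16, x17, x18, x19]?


Koszul resolution: beta_i(k)=C(n,i), n=19
sum_i C(19,i) = 2^19 = 524288


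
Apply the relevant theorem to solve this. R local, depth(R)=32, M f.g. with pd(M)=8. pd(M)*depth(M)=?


pd+depth=32
depth=32-8=24
pd*depth=8*24=192


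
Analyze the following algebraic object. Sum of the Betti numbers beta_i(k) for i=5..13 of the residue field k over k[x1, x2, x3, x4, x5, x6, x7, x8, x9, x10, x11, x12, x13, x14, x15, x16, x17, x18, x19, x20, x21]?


Koszul resolution: beta_i(k)=C(n,i), n=21
C(21,5)=20349, C(21,6)=54264, C(21,7)=116280, C(21,8)=203490, C(21,9)=293930, C(21,10)=352716, C(21,11)=352716, C(21,12)=293930, C(21,13)=203490
Sum=1891165


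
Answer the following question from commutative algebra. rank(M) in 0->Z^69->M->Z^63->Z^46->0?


Alt sum=0:
(-1)^0*69 + (-1)^1*? + (-1)^2*63 + (-1)^3*46=0
rank(M)=86


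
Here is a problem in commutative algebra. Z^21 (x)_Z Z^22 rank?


rank(M(x)N) = rank(M)*rank(N)
21*22 = 462


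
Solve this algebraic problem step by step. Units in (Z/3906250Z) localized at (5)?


Local ring = Z/1953125Z.
phi(1953125) = 5^8*(5-1) = 1562500


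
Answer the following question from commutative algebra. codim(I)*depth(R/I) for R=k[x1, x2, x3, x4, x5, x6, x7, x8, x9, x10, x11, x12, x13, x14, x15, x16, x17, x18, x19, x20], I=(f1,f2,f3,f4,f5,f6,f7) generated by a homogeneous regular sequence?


codim=7, depth=dim(R/I)=20-7=13
Product=7*13=91


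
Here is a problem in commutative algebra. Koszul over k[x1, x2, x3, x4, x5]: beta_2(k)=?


C(n,i)=C(5,2)=10


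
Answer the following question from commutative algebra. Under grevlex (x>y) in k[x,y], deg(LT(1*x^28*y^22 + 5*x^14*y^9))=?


LT: 1*x^28*y^22
deg_x=28, deg_y=22
Total=28+22=50


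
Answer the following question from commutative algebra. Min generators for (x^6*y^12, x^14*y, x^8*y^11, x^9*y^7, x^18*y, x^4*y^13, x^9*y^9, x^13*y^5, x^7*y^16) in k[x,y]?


Remove redundant (divisible by others).
x^7*y^16 redundant.
x^18*y redundant.
x^9*y^9 redundant.
Min: x^14*y, x^13*y^5, x^9*y^7, x^8*y^11, x^6*y^12, x^4*y^13
Count=6


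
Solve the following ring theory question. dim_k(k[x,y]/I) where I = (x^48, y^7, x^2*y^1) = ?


k[x,y]/I, I = (x^48, y^7, x^2*y^1)
Rect: 48x7=336. Corner: (48-2)x(7-1)=276.
dim = 336-276 = 60


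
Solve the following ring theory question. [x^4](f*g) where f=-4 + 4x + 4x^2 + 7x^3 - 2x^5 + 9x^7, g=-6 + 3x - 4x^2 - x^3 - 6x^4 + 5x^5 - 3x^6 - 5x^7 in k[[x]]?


[x^4] = sum a_i*b_j, i+j=4
  -4*-6=24
  4*-1=-4
  4*-4=-16
  7*3=21
Sum=25


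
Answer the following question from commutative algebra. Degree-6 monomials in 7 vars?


C(d+n-1,n-1)=C(12,6)=924


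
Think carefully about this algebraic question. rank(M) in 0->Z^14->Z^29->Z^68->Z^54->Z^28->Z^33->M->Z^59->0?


Alt sum=0:
(-1)^0*14 + (-1)^1*29 + (-1)^2*68 + (-1)^3*54 + (-1)^4*28 + (-1)^5*33 + (-1)^6*? + (-1)^7*59=0
rank(M)=65


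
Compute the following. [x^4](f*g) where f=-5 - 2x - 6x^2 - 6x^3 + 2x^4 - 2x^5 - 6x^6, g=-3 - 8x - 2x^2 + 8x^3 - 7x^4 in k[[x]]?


[x^4] = sum a_i*b_j, i+j=4
  -5*-7=35
  -2*8=-16
  -6*-2=12
  -6*-8=48
  2*-3=-6
Sum=73


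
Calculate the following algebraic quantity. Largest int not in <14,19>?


gcd(14,19)=1 => F=ab-a-b=14*19-14-19=266-33=233


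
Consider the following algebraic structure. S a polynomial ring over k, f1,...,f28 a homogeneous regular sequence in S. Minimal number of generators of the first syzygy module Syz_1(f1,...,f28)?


Regular sequence => Koszul complex is the minimal free resolution.
Syz_1 minimally generated by Koszul relations f_i*e_j - f_j*e_i (i<j): mu(Syz_1) = beta_2 = C(m,2) = m(m-1)/2
m=28
28*27/2 = 378


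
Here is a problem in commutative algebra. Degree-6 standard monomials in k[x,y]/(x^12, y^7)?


k[x,y], I = (x^12, y^7), d = 6
Need i < 12 and d-i < 7.
Range: 0 <= i <= 6.
H(6) = 7


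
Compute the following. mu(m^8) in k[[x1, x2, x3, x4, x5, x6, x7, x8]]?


C(n+d-1,d)=C(15,8)=6435


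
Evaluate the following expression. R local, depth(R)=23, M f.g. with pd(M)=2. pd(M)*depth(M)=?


pd+depth=23
depth=23-2=21
pd*depth=2*21=42


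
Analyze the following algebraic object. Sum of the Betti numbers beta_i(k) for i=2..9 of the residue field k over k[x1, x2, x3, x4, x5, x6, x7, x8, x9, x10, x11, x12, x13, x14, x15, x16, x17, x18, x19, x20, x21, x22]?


Koszul resolution: beta_i(k)=C(n,i), n=22
C(22,2)=231, C(22,3)=1540, C(22,4)=7315, C(22,5)=26334, C(22,6)=74613, C(22,7)=170544, C(22,8)=319770, C(22,9)=497420
Sum=1097767


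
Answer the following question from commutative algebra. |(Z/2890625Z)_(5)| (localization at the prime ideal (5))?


5-primary part: 2890625=5^7*37
Size=5^7=78125


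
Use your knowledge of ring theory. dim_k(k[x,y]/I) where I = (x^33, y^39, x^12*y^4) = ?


k[x,y]/I, I = (x^33, y^39, x^12*y^4)
Rect: 33x39=1287. Corner: (33-12)x(39-4)=735.
dim = 1287-735 = 552


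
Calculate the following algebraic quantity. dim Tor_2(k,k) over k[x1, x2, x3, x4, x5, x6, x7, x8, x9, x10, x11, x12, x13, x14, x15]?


Koszul: C(n,i)=C(15,2)=105


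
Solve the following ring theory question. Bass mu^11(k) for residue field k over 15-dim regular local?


C(n,i)=C(15,11)=1365


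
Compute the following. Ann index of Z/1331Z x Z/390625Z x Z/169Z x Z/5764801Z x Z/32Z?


Exponent = lcm of the cyclic orders; pairwise coprime => product.
11^3*5^8*13^2*7^8*2^5=1331*390625*169*5764801*32=16209107151737500000


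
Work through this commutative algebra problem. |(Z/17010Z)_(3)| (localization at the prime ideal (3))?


3-primary part: 17010=3^5*70
Size=3^5=243


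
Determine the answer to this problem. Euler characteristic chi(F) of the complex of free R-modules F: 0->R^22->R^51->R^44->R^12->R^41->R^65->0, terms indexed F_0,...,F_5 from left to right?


chi = sum (-1)^i * rank:
(-1)^0*22=22
(-1)^1*51=-51
(-1)^2*44=44
(-1)^3*12=-12
(-1)^4*41=41
(-1)^5*65=-65
chi=-21


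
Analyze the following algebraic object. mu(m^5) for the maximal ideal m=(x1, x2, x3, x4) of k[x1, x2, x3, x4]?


Graded Nakayama: mu(m^d) = dim_k (m^d/m^(d+1)) = #degree-5 monomials in 4 vars
C(n+d-1,d)=C(8,5)=56


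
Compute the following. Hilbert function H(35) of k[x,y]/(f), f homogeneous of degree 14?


H(t)=d for t>=d-1.
d=14, t=35
H(35)=14


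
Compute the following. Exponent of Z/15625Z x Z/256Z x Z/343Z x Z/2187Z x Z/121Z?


Exponent = lcm of the cyclic orders; pairwise coprime => product.
5^6*2^8*7^3*3^7*11^2=15625*256*343*2187*121=363068244000000


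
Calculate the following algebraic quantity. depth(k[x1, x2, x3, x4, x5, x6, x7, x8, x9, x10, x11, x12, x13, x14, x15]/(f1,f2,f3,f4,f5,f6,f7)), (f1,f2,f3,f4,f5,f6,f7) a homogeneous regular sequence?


depth(R)=15
depth(R/I)=15-7=8


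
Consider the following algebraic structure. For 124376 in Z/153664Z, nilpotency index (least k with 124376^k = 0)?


124376^k mod 153664:
k=1: 124376
k=2: 34496
k=3: 21952
k=4: 0
First zero at k = 4


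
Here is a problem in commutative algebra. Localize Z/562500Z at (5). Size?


5-primary part: 562500=5^6*36
Size=5^6=15625


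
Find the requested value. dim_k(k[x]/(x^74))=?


Basis: 1,x,...,x^73
dim=74


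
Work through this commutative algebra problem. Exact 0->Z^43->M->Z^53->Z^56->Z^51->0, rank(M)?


Alt sum=0:
(-1)^0*43 + (-1)^1*? + (-1)^2*53 + (-1)^3*56 + (-1)^4*51=0
rank(M)=91


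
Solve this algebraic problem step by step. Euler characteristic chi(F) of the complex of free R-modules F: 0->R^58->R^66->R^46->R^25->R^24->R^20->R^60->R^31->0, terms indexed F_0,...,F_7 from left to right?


chi = sum (-1)^i * rank:
(-1)^0*58=58
(-1)^1*66=-66
(-1)^2*46=46
(-1)^3*25=-25
(-1)^4*24=24
(-1)^5*20=-20
(-1)^6*60=60
(-1)^7*31=-31
chi=46


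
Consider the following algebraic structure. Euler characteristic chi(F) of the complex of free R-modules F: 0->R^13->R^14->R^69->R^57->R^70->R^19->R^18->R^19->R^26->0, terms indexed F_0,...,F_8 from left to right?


chi = sum (-1)^i * rank:
(-1)^0*13=13
(-1)^1*14=-14
(-1)^2*69=69
(-1)^3*57=-57
(-1)^4*70=70
(-1)^5*19=-19
(-1)^6*18=18
(-1)^7*19=-19
(-1)^8*26=26
chi=87


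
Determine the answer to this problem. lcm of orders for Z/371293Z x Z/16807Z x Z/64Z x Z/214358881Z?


Exponent = lcm of the cyclic orders; pairwise coprime => product.
13^5*7^5*2^6*11^8=371293*16807*64*214358881=85610772692266005184


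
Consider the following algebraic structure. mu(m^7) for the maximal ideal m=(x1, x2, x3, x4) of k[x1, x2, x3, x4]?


Graded Nakayama: mu(m^d) = dim_k (m^d/m^(d+1)) = #degree-7 monomials in 4 vars
C(n+d-1,d)=C(10,7)=120


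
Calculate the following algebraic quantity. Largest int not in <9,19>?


gcd(9,19)=1 => F=ab-a-b=9*19-9-19=171-28=143


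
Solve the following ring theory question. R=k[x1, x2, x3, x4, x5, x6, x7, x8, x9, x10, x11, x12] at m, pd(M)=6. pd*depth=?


pd+depth=12
depth=12-6=6
pd*depth=6*6=36


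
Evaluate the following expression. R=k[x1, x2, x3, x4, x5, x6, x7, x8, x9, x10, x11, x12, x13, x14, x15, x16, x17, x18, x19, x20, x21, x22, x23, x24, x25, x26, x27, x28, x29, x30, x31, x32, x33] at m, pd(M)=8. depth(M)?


pd+depth=depth(R)=33
depth=33-8=25


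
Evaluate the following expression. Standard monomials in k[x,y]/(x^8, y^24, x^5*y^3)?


k[x,y]/I, I = (x^8, y^24, x^5*y^3)
Rect: 8x24=192. Corner: (8-5)x(24-3)=63.
dim = 192-63 = 129


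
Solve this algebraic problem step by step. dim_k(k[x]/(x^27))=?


Basis: 1,x,...,x^26
dim=27


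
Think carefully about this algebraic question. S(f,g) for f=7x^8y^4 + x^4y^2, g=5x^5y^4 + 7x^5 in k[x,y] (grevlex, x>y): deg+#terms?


LT(f)=7x^8y^4, LT(g)=5x^5y^4
lcm(LM)=x^8y^4
S(f,g) (scaled by 35 to clear denominators) = 5*f - 7x^3*g = -49x^8 + 5x^4y^2
2 terms, deg 8.
8+2=10


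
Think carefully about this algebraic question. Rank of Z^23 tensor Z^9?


rank(M(x)N) = rank(M)*rank(N)
23*9 = 207


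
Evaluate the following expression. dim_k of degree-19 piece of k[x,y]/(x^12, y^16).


k[x,y], I = (x^12, y^16), d = 19
Need i < 12 and d-i < 16.
Range: 4 <= i <= 11.
H(19) = 8


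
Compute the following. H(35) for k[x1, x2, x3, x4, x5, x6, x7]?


C(d+n-1,n-1)=C(41,6)=4496388


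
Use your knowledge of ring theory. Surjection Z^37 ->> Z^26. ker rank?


rank(ker) = 37-26 = 11


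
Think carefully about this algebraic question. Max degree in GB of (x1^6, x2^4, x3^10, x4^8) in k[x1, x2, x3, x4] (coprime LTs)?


Pure powers, coprime LTs => already GB.
Degrees: 6, 4, 10, 8
Max=10


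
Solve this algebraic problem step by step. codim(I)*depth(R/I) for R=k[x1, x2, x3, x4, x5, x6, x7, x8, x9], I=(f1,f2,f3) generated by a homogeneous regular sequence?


codim=3, depth=dim(R/I)=9-3=6
Product=3*6=18


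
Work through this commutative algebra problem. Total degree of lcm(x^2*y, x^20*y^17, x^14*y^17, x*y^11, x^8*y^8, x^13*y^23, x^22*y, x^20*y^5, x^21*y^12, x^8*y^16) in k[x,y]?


lcm = componentwise max:
x: max(2,20,14,1,8,13,22,20,21,8)=22
y: max(1,17,17,11,8,23,1,5,12,16)=23
Total=22+23=45


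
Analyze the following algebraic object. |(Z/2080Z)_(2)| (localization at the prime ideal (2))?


2-primary part: 2080=2^5*65
Size=2^5=32


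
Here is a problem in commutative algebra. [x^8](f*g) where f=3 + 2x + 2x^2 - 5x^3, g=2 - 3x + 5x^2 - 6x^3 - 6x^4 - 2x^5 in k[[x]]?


[x^8] = sum a_i*b_j, i+j=8
  -5*-2=10
Sum=10


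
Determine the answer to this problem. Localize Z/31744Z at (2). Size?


2-primary part: 31744=2^10*31
Size=2^10=1024


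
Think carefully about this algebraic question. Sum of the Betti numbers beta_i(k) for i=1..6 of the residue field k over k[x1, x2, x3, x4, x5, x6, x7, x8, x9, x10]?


Koszul resolution: beta_i(k)=C(n,i), n=10
C(10,1)=10, C(10,2)=45, C(10,3)=120, C(10,4)=210, C(10,5)=252, C(10,6)=210
Sum=847


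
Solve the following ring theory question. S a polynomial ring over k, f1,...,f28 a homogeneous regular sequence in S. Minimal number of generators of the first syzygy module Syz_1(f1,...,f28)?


Regular sequence => Koszul complex is the minimal free resolution.
Syz_1 minimally generated by Koszul relations f_i*e_j - f_j*e_i (i<j): mu(Syz_1) = beta_2 = C(m,2) = m(m-1)/2
m=28
28*27/2 = 378


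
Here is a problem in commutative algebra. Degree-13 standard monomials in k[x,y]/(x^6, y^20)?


k[x,y], I = (x^6, y^20), d = 13
Need i < 6 and d-i < 20.
Range: 0 <= i <= 5.
H(13) = 6


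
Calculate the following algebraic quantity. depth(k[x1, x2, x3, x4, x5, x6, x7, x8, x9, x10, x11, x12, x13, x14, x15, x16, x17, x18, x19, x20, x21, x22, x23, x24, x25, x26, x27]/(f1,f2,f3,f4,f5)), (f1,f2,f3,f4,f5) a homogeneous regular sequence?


depth(R)=27
depth(R/I)=27-5=22


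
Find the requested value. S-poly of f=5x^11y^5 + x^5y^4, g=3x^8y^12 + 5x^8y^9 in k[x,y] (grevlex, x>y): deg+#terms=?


LT(f)=5x^11y^5, LT(g)=3x^8y^12
lcm(LM)=x^11y^12
S(f,g) (scaled by 15 to clear denominators) = 3y^7*f - 5x^3*g = -25x^11y^9 + 3x^5y^11
2 terms, deg 20.
20+2=22


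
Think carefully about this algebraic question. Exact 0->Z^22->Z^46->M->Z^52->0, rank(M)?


Alt sum=0:
(-1)^0*22 + (-1)^1*46 + (-1)^2*? + (-1)^3*52=0
rank(M)=76


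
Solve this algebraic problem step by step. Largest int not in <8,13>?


gcd(8,13)=1 => F=ab-a-b=8*13-8-13=104-21=83


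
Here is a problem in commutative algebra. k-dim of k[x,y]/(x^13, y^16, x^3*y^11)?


k[x,y]/I, I = (x^13, y^16, x^3*y^11)
Rect: 13x16=208. Corner: (13-3)x(16-11)=50.
dim = 208-50 = 158


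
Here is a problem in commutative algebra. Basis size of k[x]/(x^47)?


Basis: 1,x,...,x^46
dim=47


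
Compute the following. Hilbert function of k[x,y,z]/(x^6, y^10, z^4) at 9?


Need i<6, j<10, k<4 with i+j+k=9.
For each i, j ranges over max(0,9-i-3)..min(9,9-i):
  i=0: j in [6,9] -> 4
  i=1: j in [5,8] -> 4
  i=2: j in [4,7] -> 4
  i=3: j in [3,6] -> 4
  i=4: j in [2,5] -> 4
  i=5: j in [1,4] -> 4
H(9) = 4+4+4+4+4+4 = 24


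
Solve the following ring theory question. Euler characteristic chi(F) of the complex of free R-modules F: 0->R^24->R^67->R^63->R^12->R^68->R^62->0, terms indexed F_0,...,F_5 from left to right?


chi = sum (-1)^i * rank:
(-1)^0*24=24
(-1)^1*67=-67
(-1)^2*63=63
(-1)^3*12=-12
(-1)^4*68=68
(-1)^5*62=-62
chi=14


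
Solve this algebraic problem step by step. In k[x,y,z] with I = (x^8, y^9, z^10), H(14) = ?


Need i<8, j<9, k<10 with i+j+k=14.
For each i, j ranges over max(0,14-i-9)..min(8,14-i):
  i=0: j in [5,8] -> 4
  i=1: j in [4,8] -> 5
  i=2: j in [3,8] -> 6
  i=3: j in [2,8] -> 7
  i=4: j in [1,8] -> 8
  i=5: j in [0,8] -> 9
  i=6: j in [0,8] -> 9
  i=7: j in [0,7] -> 8
H(14) = 4+5+6+7+8+9+9+8 = 56


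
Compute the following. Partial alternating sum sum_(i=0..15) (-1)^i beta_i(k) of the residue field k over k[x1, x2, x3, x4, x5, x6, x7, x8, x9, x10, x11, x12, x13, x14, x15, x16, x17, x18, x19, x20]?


Koszul resolution: beta_i(k)=C(n,i), n=20
sum_(i=0..p) (-1)^i C(n,i) = (-1)^p C(n-1,p)
(-1)^15*C(19,15) = (-1)^15*3876 = -3876


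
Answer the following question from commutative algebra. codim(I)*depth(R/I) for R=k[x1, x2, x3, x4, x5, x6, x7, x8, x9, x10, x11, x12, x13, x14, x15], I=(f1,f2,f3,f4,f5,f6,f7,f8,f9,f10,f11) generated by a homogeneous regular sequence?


codim=11, depth=dim(R/I)=15-11=4
Product=11*4=44


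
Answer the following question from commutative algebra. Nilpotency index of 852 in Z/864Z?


852^k mod 864:
k=1: 852
k=2: 144
k=3: 0
First zero at k = 3


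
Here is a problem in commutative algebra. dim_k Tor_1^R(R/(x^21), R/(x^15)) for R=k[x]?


Tor_1(R/I,R/J)=(I cap J)/IJ=(x^21)/(x^36)
dim=36-21=min(21,15)=15


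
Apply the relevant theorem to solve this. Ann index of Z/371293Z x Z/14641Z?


Exponent = lcm of the cyclic orders; pairwise coprime => product.
13^5*11^4=371293*14641=5436100813


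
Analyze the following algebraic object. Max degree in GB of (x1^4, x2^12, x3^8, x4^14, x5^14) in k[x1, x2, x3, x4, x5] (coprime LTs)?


Pure powers, coprime LTs => already GB.
Degrees: 4, 12, 8, 14, 14
Max=14


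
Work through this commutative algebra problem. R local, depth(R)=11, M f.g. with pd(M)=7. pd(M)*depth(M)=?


pd+depth=11
depth=11-7=4
pd*depth=7*4=28


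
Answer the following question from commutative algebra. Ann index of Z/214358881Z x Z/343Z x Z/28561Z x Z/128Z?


Exponent = lcm of the cyclic orders; pairwise coprime => product.
11^8*7^3*13^4*2^7=214358881*343*28561*128=268793634826580864


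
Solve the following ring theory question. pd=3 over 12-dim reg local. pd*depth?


pd+depth=12
depth=12-3=9
pd*depth=3*9=27


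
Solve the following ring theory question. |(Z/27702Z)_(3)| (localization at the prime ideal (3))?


3-primary part: 27702=3^6*38
Size=3^6=729


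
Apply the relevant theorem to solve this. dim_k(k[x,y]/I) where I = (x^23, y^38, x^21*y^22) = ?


k[x,y]/I, I = (x^23, y^38, x^21*y^22)
Rect: 23x38=874. Corner: (23-21)x(38-22)=32.
dim = 874-32 = 842


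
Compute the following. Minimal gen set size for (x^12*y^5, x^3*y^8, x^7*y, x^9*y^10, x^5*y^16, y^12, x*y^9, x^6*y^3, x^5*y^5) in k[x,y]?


Remove redundant (divisible by others).
x^5*y^16 redundant.
x^9*y^10 redundant.
x^12*y^5 redundant.
Min: x^7*y, x^6*y^3, x^5*y^5, x^3*y^8, x*y^9, y^12
Count=6


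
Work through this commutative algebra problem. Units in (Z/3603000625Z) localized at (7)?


Local ring = Z/5764801Z.
phi(5764801) = 7^7*(7-1) = 4941258


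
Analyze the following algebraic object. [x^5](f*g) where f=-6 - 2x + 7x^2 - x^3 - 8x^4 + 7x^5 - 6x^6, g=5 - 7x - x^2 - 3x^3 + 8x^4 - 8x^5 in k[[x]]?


[x^5] = sum a_i*b_j, i+j=5
  -6*-8=48
  -2*8=-16
  7*-3=-21
  -1*-1=1
  -8*-7=56
  7*5=35
Sum=103


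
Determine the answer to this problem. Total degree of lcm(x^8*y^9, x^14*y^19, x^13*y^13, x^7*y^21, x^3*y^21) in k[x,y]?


lcm = componentwise max:
x: max(8,14,13,7,3)=14
y: max(9,19,13,21,21)=21
Total=14+21=35


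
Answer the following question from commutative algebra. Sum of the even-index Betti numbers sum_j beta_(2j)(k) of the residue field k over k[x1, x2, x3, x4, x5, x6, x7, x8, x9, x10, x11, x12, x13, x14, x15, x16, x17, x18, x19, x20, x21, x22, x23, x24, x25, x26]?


Koszul resolution: beta_i(k)=C(n,i), n=26
sum_even C(26,i) = 2^(n-1) = 2^25 = 33554432


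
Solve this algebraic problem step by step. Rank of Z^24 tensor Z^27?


rank(M(x)N) = rank(M)*rank(N)
24*27 = 648


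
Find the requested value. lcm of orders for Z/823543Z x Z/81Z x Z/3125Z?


Exponent = lcm of the cyclic orders; pairwise coprime => product.
7^7*3^4*5^5=823543*81*3125=208459321875


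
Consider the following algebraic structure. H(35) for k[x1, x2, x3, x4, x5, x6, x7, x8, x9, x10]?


C(d+n-1,n-1)=C(44,9)=708930508


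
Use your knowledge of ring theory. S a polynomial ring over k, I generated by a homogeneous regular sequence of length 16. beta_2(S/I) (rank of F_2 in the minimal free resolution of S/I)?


Regular sequence => Koszul complex is the minimal free resolution.
Syz_1 minimally generated by Koszul relations f_i*e_j - f_j*e_i (i<j): mu(Syz_1) = beta_2 = C(m,2) = m(m-1)/2
m=16
16*15/2 = 120


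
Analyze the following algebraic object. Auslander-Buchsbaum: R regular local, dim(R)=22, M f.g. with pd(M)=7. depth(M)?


pd+depth=depth(R)=22
depth=22-7=15


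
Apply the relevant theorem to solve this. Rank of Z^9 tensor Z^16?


rank(M(x)N) = rank(M)*rank(N)
9*16 = 144


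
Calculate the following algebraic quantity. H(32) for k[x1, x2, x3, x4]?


C(d+n-1,n-1)=C(35,3)=6545


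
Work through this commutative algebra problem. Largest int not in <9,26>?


gcd(9,26)=1 => F=ab-a-b=9*26-9-26=234-35=199


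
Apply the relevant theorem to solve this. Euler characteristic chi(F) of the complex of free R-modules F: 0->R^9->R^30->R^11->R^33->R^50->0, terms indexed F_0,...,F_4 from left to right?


chi = sum (-1)^i * rank:
(-1)^0*9=9
(-1)^1*30=-30
(-1)^2*11=11
(-1)^3*33=-33
(-1)^4*50=50
chi=7


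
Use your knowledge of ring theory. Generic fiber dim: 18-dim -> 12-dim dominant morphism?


dim(fiber)=dim(X)-dim(Y)=18-12=6


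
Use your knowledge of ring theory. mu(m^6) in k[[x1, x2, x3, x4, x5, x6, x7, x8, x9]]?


C(n+d-1,d)=C(14,6)=3003


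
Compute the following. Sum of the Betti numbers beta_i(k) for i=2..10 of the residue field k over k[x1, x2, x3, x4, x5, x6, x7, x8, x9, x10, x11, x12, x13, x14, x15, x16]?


Koszul resolution: beta_i(k)=C(n,i), n=16
C(16,2)=120, C(16,3)=560, C(16,4)=1820, C(16,5)=4368, C(16,6)=8008, C(16,7)=11440, C(16,8)=12870, C(16,9)=11440, C(16,10)=8008
Sum=58634


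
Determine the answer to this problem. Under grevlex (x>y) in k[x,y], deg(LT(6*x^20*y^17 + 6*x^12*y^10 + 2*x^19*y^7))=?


LT: 6*x^20*y^17
deg_x=20, deg_y=17
Total=20+17=37


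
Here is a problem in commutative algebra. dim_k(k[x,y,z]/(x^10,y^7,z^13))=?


Basis: x^iy^jz^k, i<10,j<7,k<13
10*7*13=910


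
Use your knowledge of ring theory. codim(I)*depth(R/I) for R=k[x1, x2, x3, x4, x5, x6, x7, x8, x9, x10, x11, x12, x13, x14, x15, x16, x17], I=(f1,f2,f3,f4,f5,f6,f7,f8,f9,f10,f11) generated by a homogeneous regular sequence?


codim=11, depth=dim(R/I)=17-11=6
Product=11*6=66


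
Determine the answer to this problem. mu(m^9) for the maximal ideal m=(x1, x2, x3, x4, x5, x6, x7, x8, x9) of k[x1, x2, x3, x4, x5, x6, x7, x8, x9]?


Graded Nakayama: mu(m^d) = dim_k (m^d/m^(d+1)) = #degree-9 monomials in 9 vars
C(n+d-1,d)=C(17,9)=24310


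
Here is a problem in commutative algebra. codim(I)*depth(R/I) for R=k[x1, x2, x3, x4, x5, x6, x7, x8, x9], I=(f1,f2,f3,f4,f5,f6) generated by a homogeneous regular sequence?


codim=6, depth=dim(R/I)=9-6=3
Product=6*3=18


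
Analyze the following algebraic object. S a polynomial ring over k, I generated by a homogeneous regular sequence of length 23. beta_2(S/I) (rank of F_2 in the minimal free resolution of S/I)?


Regular sequence => Koszul complex is the minimal free resolution.
Syz_1 minimally generated by Koszul relations f_i*e_j - f_j*e_i (i<j): mu(Syz_1) = beta_2 = C(m,2) = m(m-1)/2
m=23
23*22/2 = 253


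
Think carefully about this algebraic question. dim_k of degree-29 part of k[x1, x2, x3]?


C(d+n-1,n-1)=C(31,2)=465


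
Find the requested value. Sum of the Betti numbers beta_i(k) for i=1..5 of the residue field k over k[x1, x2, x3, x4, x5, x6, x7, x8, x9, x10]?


Koszul resolution: beta_i(k)=C(n,i), n=10
C(10,1)=10, C(10,2)=45, C(10,3)=120, C(10,4)=210, C(10,5)=252
Sum=637


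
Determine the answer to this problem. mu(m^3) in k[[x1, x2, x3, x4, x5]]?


C(n+d-1,d)=C(7,3)=35


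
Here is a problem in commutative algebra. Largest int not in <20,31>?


gcd(20,31)=1 => F=ab-a-b=20*31-20-31=620-51=569


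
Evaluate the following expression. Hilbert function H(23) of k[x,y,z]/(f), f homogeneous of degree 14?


C(25,2)-C(11,2)=300-55=245


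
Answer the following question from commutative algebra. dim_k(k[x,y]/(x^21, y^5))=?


Basis: x^i*y^j, i<21, j<5
21*5=105


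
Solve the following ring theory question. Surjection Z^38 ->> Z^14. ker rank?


rank(ker) = 38-14 = 24


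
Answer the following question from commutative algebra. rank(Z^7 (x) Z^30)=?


rank(M(x)N) = rank(M)*rank(N)
7*30 = 210


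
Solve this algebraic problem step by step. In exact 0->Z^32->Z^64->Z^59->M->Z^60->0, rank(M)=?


Alt sum=0:
(-1)^0*32 + (-1)^1*64 + (-1)^2*59 + (-1)^3*? + (-1)^4*60=0
rank(M)=87


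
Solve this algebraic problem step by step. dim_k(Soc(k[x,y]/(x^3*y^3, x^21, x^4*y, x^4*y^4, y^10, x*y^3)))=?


Socle = ann(m) = span of standard monomials u with x*u, y*u in I (staircase corners).
Redundant generators: x^4*y^4, x^3*y^3
Minimal generators: x^21, x^4*y, x*y^3, y^10
Corners: y^9, x^3y^2, x^20
Socle dim=3


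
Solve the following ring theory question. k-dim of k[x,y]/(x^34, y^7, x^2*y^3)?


k[x,y]/I, I = (x^34, y^7, x^2*y^3)
Rect: 34x7=238. Corner: (34-2)x(7-3)=128.
dim = 238-128 = 110


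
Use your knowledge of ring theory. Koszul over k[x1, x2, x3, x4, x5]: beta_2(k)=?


C(n,i)=C(5,2)=10


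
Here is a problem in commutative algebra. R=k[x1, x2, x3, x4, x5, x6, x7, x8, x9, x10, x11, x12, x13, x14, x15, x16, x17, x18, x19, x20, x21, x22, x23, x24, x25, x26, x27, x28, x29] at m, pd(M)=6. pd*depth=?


pd+depth=29
depth=29-6=23
pd*depth=6*23=138


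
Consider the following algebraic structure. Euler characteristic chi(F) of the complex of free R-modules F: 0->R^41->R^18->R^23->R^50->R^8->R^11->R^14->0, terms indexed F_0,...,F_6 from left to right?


chi = sum (-1)^i * rank:
(-1)^0*41=41
(-1)^1*18=-18
(-1)^2*23=23
(-1)^3*50=-50
(-1)^4*8=8
(-1)^5*11=-11
(-1)^6*14=14
chi=7


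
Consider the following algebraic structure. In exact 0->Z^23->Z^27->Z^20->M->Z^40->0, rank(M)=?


Alt sum=0:
(-1)^0*23 + (-1)^1*27 + (-1)^2*20 + (-1)^3*? + (-1)^4*40=0
rank(M)=56


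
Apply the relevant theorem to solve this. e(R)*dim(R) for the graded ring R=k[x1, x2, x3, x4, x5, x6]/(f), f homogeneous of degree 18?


e(R)=deg(f)=18, dim(R)=6-1=5
e*dim=18*5=90


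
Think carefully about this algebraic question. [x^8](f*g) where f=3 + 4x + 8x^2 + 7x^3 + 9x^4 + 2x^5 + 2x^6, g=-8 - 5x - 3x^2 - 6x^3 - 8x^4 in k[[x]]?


[x^8] = sum a_i*b_j, i+j=8
  9*-8=-72
  2*-6=-12
  2*-3=-6
Sum=-90


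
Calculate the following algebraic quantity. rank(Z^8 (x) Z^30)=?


rank(M(x)N) = rank(M)*rank(N)
8*30 = 240


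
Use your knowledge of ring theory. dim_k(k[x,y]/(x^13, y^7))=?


Basis: x^i*y^j, i<13, j<7
13*7=91


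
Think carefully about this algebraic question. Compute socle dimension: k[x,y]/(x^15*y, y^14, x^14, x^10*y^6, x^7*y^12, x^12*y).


Socle = ann(m) = span of standard monomials u with x*u, y*u in I (staircase corners).
Redundant generators: x^15*y
Minimal generators: x^14, x^12*y, x^10*y^6, x^7*y^12, y^14
Corners: x^6y^13, x^9y^11, x^11y^5, x^13
Socle dim=4


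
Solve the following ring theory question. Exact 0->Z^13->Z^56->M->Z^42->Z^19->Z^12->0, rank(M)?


Alt sum=0:
(-1)^0*13 + (-1)^1*56 + (-1)^2*? + (-1)^3*42 + (-1)^4*19 + (-1)^5*12=0
rank(M)=78


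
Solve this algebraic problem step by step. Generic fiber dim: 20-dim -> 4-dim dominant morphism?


dim(fiber)=dim(X)-dim(Y)=20-4=16


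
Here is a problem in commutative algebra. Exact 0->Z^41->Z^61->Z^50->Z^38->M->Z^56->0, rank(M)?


Alt sum=0:
(-1)^0*41 + (-1)^1*61 + (-1)^2*50 + (-1)^3*38 + (-1)^4*? + (-1)^5*56=0
rank(M)=64


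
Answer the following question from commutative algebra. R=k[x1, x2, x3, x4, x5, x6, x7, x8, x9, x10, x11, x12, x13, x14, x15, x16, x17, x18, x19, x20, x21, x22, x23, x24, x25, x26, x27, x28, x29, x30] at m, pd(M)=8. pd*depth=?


pd+depth=30
depth=30-8=22
pd*depth=8*22=176


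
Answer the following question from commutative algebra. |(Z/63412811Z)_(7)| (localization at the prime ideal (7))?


7-primary part: 63412811=7^8*11
Size=7^8=5764801


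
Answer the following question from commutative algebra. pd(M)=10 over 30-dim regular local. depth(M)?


pd+depth=depth(R)=30
depth=30-10=20


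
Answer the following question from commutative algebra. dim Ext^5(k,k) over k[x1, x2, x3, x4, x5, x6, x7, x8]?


C(n,i)=C(8,5)=56


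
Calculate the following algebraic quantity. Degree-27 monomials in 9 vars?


C(d+n-1,n-1)=C(35,8)=23535820


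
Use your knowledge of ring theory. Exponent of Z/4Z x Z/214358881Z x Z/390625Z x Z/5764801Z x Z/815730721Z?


Exponent = lcm of the cyclic orders; pairwise coprime => product.
2^2*11^8*5^8*7^8*13^8=4*214358881*390625*5764801*815730721=1575043837609462543762501562500


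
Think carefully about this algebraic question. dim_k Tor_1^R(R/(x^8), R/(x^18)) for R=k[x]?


Tor_1(R/I,R/J)=(I cap J)/IJ=(x^18)/(x^26)
dim=26-18=min(8,18)=8


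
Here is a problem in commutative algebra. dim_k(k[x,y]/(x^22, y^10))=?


Basis: x^i*y^j, i<22, j<10
22*10=220


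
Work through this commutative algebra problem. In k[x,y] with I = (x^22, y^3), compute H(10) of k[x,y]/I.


k[x,y], I = (x^22, y^3), d = 10
Need i < 22 and d-i < 3.
Range: 8 <= i <= 10.
H(10) = 3


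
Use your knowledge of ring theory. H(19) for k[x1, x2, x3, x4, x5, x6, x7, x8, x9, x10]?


C(d+n-1,n-1)=C(28,9)=6906900


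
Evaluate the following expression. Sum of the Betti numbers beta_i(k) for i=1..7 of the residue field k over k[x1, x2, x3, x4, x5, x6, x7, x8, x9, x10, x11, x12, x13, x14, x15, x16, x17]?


Koszul resolution: beta_i(k)=C(n,i), n=17
C(17,1)=17, C(17,2)=136, C(17,3)=680, C(17,4)=2380, C(17,5)=6188, C(17,6)=12376, C(17,7)=19448
Sum=41225
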